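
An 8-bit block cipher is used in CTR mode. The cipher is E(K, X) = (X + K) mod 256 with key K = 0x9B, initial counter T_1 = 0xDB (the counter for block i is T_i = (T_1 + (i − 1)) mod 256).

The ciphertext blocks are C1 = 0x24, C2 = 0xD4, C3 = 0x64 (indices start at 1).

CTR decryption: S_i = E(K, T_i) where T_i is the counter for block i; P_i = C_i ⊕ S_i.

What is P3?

P3: T = 0xDD, S = E(K, T) = 0x78; 0x64 ⊕ 0x78 = 0x1C.

P3 = 0x1C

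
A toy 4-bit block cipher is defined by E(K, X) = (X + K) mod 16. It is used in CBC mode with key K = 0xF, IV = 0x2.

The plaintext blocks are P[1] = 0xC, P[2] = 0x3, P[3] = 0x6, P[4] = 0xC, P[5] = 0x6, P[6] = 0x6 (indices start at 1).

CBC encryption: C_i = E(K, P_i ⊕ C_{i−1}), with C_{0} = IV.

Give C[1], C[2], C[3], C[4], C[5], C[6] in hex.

C[1] = 0xD, C[2] = 0xD, C[3] = 0xA, C[4] = 0x5, C[5] = 0x2, C[6] = 0x3

C[1]: P[1] ⊕ 0x2 = 0xE; E(K, 0xE) = 0xD.
C[2]: P[2] ⊕ 0xD = 0xE; E(K, 0xE) = 0xD.
C[3]: P[3] ⊕ 0xD = 0xB; E(K, 0xB) = 0xA.
C[4]: P[4] ⊕ 0xA = 0x6; E(K, 0x6) = 0x5.
C[5]: P[5] ⊕ 0x5 = 0x3; E(K, 0x3) = 0x2.
C[6]: P[6] ⊕ 0x2 = 0x4; E(K, 0x4) = 0x3.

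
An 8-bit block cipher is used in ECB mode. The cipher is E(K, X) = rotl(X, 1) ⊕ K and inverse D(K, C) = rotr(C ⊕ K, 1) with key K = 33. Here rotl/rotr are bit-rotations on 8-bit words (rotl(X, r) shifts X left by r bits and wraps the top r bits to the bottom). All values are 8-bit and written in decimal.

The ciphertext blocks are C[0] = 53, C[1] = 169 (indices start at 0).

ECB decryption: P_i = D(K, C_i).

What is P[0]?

P[0]: D(K, 53) = 10.

P[0] = 10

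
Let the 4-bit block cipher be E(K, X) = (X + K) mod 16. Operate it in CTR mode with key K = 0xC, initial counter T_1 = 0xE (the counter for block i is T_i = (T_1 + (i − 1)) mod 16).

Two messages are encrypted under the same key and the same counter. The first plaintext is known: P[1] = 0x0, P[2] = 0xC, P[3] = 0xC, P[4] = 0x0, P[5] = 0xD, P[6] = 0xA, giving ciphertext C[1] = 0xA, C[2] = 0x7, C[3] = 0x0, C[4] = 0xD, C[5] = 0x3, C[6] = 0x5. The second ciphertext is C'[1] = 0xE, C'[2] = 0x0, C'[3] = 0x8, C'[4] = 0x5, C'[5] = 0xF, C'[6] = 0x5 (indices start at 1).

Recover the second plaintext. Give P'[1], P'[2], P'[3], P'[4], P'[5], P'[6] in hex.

P'[1] = 0x4, P'[2] = 0xB, P'[3] = 0x4, P'[4] = 0x8, P'[5] = 0x1, P'[6] = 0xA

In CTR with a reused counter, both messages share the same keystream S_i, so C_i ⊕ C'_i = P_i ⊕ P'_i and thus P'_i = P_i ⊕ C_i ⊕ C'_i.
P'[1]: 0x0 ⊕ 0xA ⊕ 0xE = 0x4.
P'[2]: 0xC ⊕ 0x7 ⊕ 0x0 = 0xB.
P'[3]: 0xC ⊕ 0x0 ⊕ 0x8 = 0x4.
P'[4]: 0x0 ⊕ 0xD ⊕ 0x5 = 0x8.
P'[5]: 0xD ⊕ 0x3 ⊕ 0xF = 0x1.
P'[6]: 0xA ⊕ 0x5 ⊕ 0x5 = 0xA.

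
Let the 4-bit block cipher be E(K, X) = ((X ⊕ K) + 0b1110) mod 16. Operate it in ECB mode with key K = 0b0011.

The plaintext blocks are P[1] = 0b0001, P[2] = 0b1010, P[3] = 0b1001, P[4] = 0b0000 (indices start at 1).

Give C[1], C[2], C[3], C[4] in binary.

ECB encryption: C_i = E(K, P_i).
C[1]: E(K, 0b0001) = 0b0000.
C[2]: E(K, 0b1010) = 0b0111.
C[3]: E(K, 0b1001) = 0b1000.
C[4]: E(K, 0b0000) = 0b0001.

C[1] = 0b0000, C[2] = 0b0111, C[3] = 0b1000, C[4] = 0b0001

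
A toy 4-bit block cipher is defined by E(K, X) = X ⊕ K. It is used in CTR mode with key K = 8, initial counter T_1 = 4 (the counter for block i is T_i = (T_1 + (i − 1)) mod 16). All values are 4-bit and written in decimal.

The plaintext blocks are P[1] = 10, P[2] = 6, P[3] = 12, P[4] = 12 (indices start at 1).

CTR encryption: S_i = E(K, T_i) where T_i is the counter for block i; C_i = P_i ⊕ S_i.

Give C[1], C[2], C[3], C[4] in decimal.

C[1]: T = 4, S = E(K, T) = 12; 10 ⊕ 12 = 6.
C[2]: T = 5, S = E(K, T) = 13; 6 ⊕ 13 = 11.
C[3]: T = 6, S = E(K, T) = 14; 12 ⊕ 14 = 2.
C[4]: T = 7, S = E(K, T) = 15; 12 ⊕ 15 = 3.

C[1] = 6, C[2] = 11, C[3] = 2, C[4] = 3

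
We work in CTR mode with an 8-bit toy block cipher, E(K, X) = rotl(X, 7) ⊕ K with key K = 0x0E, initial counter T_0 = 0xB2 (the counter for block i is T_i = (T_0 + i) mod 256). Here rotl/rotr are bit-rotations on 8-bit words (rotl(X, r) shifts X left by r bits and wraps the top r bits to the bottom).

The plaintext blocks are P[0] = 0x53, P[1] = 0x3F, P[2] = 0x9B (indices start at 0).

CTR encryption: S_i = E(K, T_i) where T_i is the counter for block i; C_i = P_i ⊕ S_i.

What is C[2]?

C[0]: T = 0xB2, S = E(K, T) = 0x57; 0x53 ⊕ 0x57 = 0x04.
C[1]: T = 0xB3, S = E(K, T) = 0xD7; 0x3F ⊕ 0xD7 = 0xE8.
C[2]: T = 0xB4, S = E(K, T) = 0x54; 0x9B ⊕ 0x54 = 0xCF.

C[2] = 0xCF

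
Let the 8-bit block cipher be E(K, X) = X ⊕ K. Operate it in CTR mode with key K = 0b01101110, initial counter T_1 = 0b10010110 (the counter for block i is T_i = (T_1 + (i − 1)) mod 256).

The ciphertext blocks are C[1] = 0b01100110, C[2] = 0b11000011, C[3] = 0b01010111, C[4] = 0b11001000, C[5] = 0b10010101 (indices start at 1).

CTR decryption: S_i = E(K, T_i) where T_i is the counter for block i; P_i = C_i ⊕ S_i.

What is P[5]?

P[5] = 0b01100001

P[5]: T = 0b10011010, S = E(K, T) = 0b11110100; 0b10010101 ⊕ 0b11110100 = 0b01100001.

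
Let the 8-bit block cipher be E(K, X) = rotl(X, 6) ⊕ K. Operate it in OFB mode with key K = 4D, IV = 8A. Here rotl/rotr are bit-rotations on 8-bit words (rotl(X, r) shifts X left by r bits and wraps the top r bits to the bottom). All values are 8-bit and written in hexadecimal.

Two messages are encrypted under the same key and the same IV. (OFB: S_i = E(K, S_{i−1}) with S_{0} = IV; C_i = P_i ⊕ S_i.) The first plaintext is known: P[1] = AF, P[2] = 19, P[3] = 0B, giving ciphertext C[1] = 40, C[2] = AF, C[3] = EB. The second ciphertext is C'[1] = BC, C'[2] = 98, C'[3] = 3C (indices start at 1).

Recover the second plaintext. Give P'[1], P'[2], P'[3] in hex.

In OFB with a reused IV, both messages share the same keystream S_i, so C_i ⊕ C'_i = P_i ⊕ P'_i and thus P'_i = P_i ⊕ C_i ⊕ C'_i.
P'[1]: AF ⊕ 40 ⊕ BC = 53.
P'[2]: 19 ⊕ AF ⊕ 98 = 2E.
P'[3]: 0B ⊕ EB ⊕ 3C = DC.

P'[1] = 53, P'[2] = 2E, P'[3] = DC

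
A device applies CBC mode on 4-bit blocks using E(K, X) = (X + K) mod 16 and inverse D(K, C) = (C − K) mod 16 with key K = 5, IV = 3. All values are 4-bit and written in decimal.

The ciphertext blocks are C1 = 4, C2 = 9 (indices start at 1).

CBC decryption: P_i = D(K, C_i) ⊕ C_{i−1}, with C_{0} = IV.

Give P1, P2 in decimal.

P1: D(K, 4) = 15; 15 ⊕ 3 = 12.
P2: D(K, 9) = 4; 4 ⊕ 4 = 0.

P1 = 12, P2 = 0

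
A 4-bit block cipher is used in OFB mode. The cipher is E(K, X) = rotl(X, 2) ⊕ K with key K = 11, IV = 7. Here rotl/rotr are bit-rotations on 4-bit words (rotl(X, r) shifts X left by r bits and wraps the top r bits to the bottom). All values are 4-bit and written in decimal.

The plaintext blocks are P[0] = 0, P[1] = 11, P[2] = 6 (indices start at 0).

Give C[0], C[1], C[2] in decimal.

C[0] = 6, C[1] = 9, C[2] = 5

OFB encryption: S_i = E(K, S_{i−1}) with S_{−1} = IV; C_i = P_i ⊕ S_i.
C[0]: S = E(K, 7) = 6; 0 ⊕ 6 = 6.
C[1]: S = E(K, 6) = 2; 11 ⊕ 2 = 9.
C[2]: S = E(K, 2) = 3; 6 ⊕ 3 = 5.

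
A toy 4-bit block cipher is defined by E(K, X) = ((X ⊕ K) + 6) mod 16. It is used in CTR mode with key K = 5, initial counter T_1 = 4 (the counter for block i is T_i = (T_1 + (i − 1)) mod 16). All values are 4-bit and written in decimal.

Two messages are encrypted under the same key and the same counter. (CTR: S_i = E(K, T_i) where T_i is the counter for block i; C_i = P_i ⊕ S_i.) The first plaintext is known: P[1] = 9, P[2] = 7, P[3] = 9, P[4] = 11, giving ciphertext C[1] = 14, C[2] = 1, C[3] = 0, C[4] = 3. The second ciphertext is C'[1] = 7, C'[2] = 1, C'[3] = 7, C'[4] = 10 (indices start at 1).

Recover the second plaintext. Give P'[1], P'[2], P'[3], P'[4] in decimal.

In CTR with a reused counter, both messages share the same keystream S_i, so C_i ⊕ C'_i = P_i ⊕ P'_i and thus P'_i = P_i ⊕ C_i ⊕ C'_i.
P'[1]: 9 ⊕ 14 ⊕ 7 = 0.
P'[2]: 7 ⊕ 1 ⊕ 1 = 7.
P'[3]: 9 ⊕ 0 ⊕ 7 = 14.
P'[4]: 11 ⊕ 3 ⊕ 10 = 2.

P'[1] = 0, P'[2] = 7, P'[3] = 14, P'[4] = 2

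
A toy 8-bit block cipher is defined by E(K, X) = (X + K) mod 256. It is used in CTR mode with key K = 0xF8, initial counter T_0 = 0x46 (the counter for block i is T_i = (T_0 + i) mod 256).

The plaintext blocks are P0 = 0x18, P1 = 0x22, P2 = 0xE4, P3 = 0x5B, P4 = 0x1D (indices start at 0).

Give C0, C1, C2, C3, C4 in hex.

CTR encryption: S_i = E(K, T_i) where T_i is the counter for block i; C_i = P_i ⊕ S_i.
C0: T = 0x46, S = E(K, T) = 0x3E; 0x18 ⊕ 0x3E = 0x26.
C1: T = 0x47, S = E(K, T) = 0x3F; 0x22 ⊕ 0x3F = 0x1D.
C2: T = 0x48, S = E(K, T) = 0x40; 0xE4 ⊕ 0x40 = 0xA4.
C3: T = 0x49, S = E(K, T) = 0x41; 0x5B ⊕ 0x41 = 0x1A.
C4: T = 0x4A, S = E(K, T) = 0x42; 0x1D ⊕ 0x42 = 0x5F.

C0 = 0x26, C1 = 0x1D, C2 = 0xA4, C3 = 0x1A, C4 = 0x5F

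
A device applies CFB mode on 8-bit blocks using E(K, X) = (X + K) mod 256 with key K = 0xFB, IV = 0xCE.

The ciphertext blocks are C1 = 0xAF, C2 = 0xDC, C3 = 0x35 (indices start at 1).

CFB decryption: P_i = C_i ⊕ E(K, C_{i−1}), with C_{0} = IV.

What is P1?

P1 = 0x66

P1: E(K, 0xCE) = 0xC9; 0xAF ⊕ 0xC9 = 0x66.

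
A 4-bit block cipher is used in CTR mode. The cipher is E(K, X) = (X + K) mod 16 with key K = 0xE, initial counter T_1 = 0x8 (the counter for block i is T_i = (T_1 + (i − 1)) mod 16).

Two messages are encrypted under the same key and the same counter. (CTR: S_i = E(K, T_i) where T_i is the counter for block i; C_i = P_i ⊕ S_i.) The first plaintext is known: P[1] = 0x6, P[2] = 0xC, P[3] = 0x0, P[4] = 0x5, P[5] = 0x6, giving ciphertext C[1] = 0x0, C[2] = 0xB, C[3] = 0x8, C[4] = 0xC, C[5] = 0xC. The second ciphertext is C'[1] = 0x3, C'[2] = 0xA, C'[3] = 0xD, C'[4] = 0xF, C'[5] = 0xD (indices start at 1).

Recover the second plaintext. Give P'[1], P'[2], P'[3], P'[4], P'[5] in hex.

In CTR with a reused counter, both messages share the same keystream S_i, so C_i ⊕ C'_i = P_i ⊕ P'_i and thus P'_i = P_i ⊕ C_i ⊕ C'_i.
P'[1]: 0x6 ⊕ 0x0 ⊕ 0x3 = 0x5.
P'[2]: 0xC ⊕ 0xB ⊕ 0xA = 0xD.
P'[3]: 0x0 ⊕ 0x8 ⊕ 0xD = 0x5.
P'[4]: 0x5 ⊕ 0xC ⊕ 0xF = 0x6.
P'[5]: 0x6 ⊕ 0xC ⊕ 0xD = 0x7.

P'[1] = 0x5, P'[2] = 0xD, P'[3] = 0x5, P'[4] = 0x6, P'[5] = 0x7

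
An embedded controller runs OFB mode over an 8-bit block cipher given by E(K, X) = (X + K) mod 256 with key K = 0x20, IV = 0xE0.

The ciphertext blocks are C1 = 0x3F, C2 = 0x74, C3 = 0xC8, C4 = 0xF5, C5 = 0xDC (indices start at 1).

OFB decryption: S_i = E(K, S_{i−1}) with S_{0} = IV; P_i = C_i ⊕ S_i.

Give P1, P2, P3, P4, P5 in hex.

P1: S = E(K, 0xE0) = 0x00; 0x3F ⊕ 0x00 = 0x3F.
P2: S = E(K, 0x00) = 0x20; 0x74 ⊕ 0x20 = 0x54.
P3: S = E(K, 0x20) = 0x40; 0xC8 ⊕ 0x40 = 0x88.
P4: S = E(K, 0x40) = 0x60; 0xF5 ⊕ 0x60 = 0x95.
P5: S = E(K, 0x60) = 0x80; 0xDC ⊕ 0x80 = 0x5C.

P1 = 0x3F, P2 = 0x54, P3 = 0x88, P4 = 0x95, P5 = 0x5C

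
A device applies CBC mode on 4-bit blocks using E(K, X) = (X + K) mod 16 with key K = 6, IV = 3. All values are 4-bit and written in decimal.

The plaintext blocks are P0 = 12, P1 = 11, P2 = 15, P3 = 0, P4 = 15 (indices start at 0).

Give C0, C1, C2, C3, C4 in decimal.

C0 = 5, C1 = 4, C2 = 1, C3 = 7, C4 = 14

CBC encryption: C_i = E(K, P_i ⊕ C_{i−1}), with C_{−1} = IV.
C0: P0 ⊕ 3 = 15; E(K, 15) = 5.
C1: P1 ⊕ 5 = 14; E(K, 14) = 4.
C2: P2 ⊕ 4 = 11; E(K, 11) = 1.
C3: P3 ⊕ 1 = 1; E(K, 1) = 7.
C4: P4 ⊕ 7 = 8; E(K, 8) = 14.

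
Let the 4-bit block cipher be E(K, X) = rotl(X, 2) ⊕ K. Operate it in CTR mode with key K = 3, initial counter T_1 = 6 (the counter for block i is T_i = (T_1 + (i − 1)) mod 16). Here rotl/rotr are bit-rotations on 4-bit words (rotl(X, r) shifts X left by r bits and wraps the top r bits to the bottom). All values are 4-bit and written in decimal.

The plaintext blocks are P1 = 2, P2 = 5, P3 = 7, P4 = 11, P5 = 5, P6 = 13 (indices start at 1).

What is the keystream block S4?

CTR encryption: S_i = E(K, T_i) where T_i is the counter for block i; C_i = P_i ⊕ S_i.
C1: T = 6, S = E(K, T) = 10; 2 ⊕ 10 = 8.
C2: T = 7, S = E(K, T) = 14; 5 ⊕ 14 = 11.
C3: T = 8, S = E(K, T) = 1; 7 ⊕ 1 = 6.
C4: T = 9, S = E(K, T) = 5; 11 ⊕ 5 = 14.
So S4 = 5.

5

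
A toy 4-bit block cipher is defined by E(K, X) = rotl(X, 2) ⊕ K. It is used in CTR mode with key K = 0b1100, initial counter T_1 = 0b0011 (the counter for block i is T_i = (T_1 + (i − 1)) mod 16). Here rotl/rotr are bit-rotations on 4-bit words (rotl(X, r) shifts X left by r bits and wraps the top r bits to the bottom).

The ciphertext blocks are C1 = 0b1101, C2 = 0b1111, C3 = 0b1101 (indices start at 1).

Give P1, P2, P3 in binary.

P1 = 0b1101, P2 = 0b0010, P3 = 0b0100

CTR decryption: S_i = E(K, T_i) where T_i is the counter for block i; P_i = C_i ⊕ S_i.
P1: T = 0b0011, S = E(K, T) = 0b0000; 0b1101 ⊕ 0b0000 = 0b1101.
P2: T = 0b0100, S = E(K, T) = 0b1101; 0b1111 ⊕ 0b1101 = 0b0010.
P3: T = 0b0101, S = E(K, T) = 0b1001; 0b1101 ⊕ 0b1001 = 0b0100.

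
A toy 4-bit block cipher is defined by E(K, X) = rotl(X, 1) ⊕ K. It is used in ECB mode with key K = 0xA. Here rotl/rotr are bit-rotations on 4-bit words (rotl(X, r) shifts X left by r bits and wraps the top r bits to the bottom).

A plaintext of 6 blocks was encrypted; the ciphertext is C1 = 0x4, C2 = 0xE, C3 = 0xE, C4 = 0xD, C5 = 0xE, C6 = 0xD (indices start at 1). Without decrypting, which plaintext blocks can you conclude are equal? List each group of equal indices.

P2 = P3 = P5; P4 = P6

ECB encrypts each block independently with the same key, so equal ciphertext blocks imply equal plaintext blocks.
C2 = C3 = C5 = 0xE, so P2 = P3 = P5.
C4 = C6 = 0xD, so P4 = P6.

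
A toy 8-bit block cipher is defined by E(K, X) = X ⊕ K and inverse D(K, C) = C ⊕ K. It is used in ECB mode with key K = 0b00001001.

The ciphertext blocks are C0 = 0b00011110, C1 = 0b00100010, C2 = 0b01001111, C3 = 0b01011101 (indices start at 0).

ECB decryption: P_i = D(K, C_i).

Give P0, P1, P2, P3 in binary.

P0: D(K, 0b00011110) = 0b00010111.
P1: D(K, 0b00100010) = 0b00101011.
P2: D(K, 0b01001111) = 0b01000110.
P3: D(K, 0b01011101) = 0b01010100.

P0 = 0b00010111, P1 = 0b00101011, P2 = 0b01000110, P3 = 0b01010100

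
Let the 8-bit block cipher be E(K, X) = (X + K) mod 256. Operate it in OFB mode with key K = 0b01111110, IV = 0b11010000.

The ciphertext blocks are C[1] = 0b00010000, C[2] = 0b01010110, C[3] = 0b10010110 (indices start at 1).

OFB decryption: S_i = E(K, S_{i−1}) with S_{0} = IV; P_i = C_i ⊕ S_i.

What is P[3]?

P[3] = 0b11011100

P[1]: S = E(K, 0b11010000) = 0b01001110; 0b00010000 ⊕ 0b01001110 = 0b01011110.
P[2]: S = E(K, 0b01001110) = 0b11001100; 0b01010110 ⊕ 0b11001100 = 0b10011010.
P[3]: S = E(K, 0b11001100) = 0b01001010; 0b10010110 ⊕ 0b01001010 = 0b11011100.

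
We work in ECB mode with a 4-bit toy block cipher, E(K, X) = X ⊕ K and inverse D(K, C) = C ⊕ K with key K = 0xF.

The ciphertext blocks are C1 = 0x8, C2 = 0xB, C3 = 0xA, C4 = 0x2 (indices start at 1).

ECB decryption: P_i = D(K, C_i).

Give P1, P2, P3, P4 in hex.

P1 = 0x7, P2 = 0x4, P3 = 0x5, P4 = 0xD

P1: D(K, 0x8) = 0x7.
P2: D(K, 0xB) = 0x4.
P3: D(K, 0xA) = 0x5.
P4: D(K, 0x2) = 0xD.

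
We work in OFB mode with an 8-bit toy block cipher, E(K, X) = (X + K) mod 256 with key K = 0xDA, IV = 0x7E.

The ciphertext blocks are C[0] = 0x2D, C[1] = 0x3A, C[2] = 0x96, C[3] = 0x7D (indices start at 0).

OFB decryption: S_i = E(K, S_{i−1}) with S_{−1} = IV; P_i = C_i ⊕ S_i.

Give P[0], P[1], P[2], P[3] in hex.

P[0] = 0x75, P[1] = 0x08, P[2] = 0x9A, P[3] = 0x9B

P[0]: S = E(K, 0x7E) = 0x58; 0x2D ⊕ 0x58 = 0x75.
P[1]: S = E(K, 0x58) = 0x32; 0x3A ⊕ 0x32 = 0x08.
P[2]: S = E(K, 0x32) = 0x0C; 0x96 ⊕ 0x0C = 0x9A.
P[3]: S = E(K, 0x0C) = 0xE6; 0x7D ⊕ 0xE6 = 0x9B.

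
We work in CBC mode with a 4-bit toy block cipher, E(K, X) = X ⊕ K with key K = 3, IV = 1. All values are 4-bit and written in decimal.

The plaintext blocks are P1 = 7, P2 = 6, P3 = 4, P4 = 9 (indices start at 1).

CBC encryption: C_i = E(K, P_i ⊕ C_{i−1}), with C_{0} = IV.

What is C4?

C1: P1 ⊕ 1 = 6; E(K, 6) = 5.
C2: P2 ⊕ 5 = 3; E(K, 3) = 0.
C3: P3 ⊕ 0 = 4; E(K, 4) = 7.
C4: P4 ⊕ 7 = 14; E(K, 14) = 13.

C4 = 13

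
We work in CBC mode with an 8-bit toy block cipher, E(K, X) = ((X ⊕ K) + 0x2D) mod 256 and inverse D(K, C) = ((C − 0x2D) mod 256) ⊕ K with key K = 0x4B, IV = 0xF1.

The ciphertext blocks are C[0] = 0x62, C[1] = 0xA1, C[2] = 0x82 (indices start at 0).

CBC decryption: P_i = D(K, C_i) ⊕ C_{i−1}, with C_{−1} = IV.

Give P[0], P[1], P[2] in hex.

P[0]: D(K, 0x62) = 0x7E; 0x7E ⊕ 0xF1 = 0x8F.
P[1]: D(K, 0xA1) = 0x3F; 0x3F ⊕ 0x62 = 0x5D.
P[2]: D(K, 0x82) = 0x1E; 0x1E ⊕ 0xA1 = 0xBF.

P[0] = 0x8F, P[1] = 0x5D, P[2] = 0xBF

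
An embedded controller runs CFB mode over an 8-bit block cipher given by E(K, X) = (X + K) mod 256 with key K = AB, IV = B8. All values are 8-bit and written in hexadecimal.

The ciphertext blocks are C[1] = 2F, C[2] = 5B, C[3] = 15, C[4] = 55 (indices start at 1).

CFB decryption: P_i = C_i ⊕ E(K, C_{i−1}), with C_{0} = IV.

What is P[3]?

P[3] = 13

P[3]: E(K, 5B) = 06; 15 ⊕ 06 = 13.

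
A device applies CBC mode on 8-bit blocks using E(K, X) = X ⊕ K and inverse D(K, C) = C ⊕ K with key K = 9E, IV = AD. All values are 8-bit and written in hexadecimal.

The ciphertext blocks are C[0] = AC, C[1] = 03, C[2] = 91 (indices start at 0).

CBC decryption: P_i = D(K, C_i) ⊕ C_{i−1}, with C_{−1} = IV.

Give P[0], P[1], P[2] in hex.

P[0] = 9F, P[1] = 31, P[2] = 0C

P[0]: D(K, AC) = 32; 32 ⊕ AD = 9F.
P[1]: D(K, 03) = 9D; 9D ⊕ AC = 31.
P[2]: D(K, 91) = 0F; 0F ⊕ 03 = 0C.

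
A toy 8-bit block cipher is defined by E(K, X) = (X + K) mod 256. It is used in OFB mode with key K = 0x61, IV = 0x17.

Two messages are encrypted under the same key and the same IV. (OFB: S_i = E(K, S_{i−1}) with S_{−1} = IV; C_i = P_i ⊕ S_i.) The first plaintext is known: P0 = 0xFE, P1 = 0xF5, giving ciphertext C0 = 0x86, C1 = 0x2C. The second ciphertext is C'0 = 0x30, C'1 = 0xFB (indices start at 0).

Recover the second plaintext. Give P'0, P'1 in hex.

In OFB with a reused IV, both messages share the same keystream S_i, so C_i ⊕ C'_i = P_i ⊕ P'_i and thus P'_i = P_i ⊕ C_i ⊕ C'_i.
P'0: 0xFE ⊕ 0x86 ⊕ 0x30 = 0x48.
P'1: 0xF5 ⊕ 0x2C ⊕ 0xFB = 0x22.

P'0 = 0x48, P'1 = 0x22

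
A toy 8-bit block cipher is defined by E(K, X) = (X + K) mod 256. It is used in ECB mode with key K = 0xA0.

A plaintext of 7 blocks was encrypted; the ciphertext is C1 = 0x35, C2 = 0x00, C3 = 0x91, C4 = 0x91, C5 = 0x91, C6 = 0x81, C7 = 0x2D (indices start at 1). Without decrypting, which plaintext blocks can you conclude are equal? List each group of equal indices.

P3 = P4 = P5

ECB encrypts each block independently with the same key, so equal ciphertext blocks imply equal plaintext blocks.
C3 = C4 = C5 = 0x91, so P3 = P4 = P5.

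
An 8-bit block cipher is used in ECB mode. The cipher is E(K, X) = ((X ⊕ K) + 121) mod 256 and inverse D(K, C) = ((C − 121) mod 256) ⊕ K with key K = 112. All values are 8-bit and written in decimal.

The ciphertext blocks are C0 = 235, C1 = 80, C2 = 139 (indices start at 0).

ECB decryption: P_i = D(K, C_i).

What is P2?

P2 = 98

P2: D(K, 139) = 98.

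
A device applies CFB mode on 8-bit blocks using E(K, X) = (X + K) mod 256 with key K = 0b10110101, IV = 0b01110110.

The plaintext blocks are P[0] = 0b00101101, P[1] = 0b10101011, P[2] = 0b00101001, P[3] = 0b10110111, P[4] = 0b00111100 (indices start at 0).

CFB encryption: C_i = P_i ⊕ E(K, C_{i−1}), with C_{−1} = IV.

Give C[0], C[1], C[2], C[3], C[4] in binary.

C[0] = 0b00000110, C[1] = 0b00010000, C[2] = 0b11101100, C[3] = 0b00010110, C[4] = 0b11110111

C[0]: E(K, 0b01110110) = 0b00101011; 0b00101101 ⊕ 0b00101011 = 0b00000110.
C[1]: E(K, 0b00000110) = 0b10111011; 0b10101011 ⊕ 0b10111011 = 0b00010000.
C[2]: E(K, 0b00010000) = 0b11000101; 0b00101001 ⊕ 0b11000101 = 0b11101100.
C[3]: E(K, 0b11101100) = 0b10100001; 0b10110111 ⊕ 0b10100001 = 0b00010110.
C[4]: E(K, 0b00010110) = 0b11001011; 0b00111100 ⊕ 0b11001011 = 0b11110111.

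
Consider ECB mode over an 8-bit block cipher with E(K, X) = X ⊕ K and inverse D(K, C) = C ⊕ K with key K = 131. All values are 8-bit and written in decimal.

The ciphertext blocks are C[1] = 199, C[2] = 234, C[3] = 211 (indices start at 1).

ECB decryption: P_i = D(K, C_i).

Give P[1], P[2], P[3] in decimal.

P[1]: D(K, 199) = 68.
P[2]: D(K, 234) = 105.
P[3]: D(K, 211) = 80.

P[1] = 68, P[2] = 105, P[3] = 80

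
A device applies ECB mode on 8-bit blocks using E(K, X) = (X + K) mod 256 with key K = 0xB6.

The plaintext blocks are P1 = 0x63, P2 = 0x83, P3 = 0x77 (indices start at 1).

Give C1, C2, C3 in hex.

ECB encryption: C_i = E(K, P_i).
C1: E(K, 0x63) = 0x19.
C2: E(K, 0x83) = 0x39.
C3: E(K, 0x77) = 0x2D.

C1 = 0x19, C2 = 0x39, C3 = 0x2D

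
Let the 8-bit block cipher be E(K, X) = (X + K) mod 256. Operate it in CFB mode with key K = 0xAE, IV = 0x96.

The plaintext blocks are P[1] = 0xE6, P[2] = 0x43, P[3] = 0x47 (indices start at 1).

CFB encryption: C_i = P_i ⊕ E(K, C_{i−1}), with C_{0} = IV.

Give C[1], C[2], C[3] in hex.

C[1] = 0xA2, C[2] = 0x13, C[3] = 0x86

C[1]: E(K, 0x96) = 0x44; 0xE6 ⊕ 0x44 = 0xA2.
C[2]: E(K, 0xA2) = 0x50; 0x43 ⊕ 0x50 = 0x13.
C[3]: E(K, 0x13) = 0xC1; 0x47 ⊕ 0xC1 = 0x86.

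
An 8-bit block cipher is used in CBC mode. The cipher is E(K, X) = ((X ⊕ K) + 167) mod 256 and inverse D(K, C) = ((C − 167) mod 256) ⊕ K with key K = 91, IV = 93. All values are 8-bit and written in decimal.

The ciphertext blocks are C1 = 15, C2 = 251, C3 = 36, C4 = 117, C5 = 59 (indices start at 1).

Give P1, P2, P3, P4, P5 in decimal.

P1 = 110, P2 = 0, P3 = 221, P4 = 177, P5 = 186

CBC decryption: P_i = D(K, C_i) ⊕ C_{i−1}, with C_{0} = IV.
P1: D(K, 15) = 51; 51 ⊕ 93 = 110.
P2: D(K, 251) = 15; 15 ⊕ 15 = 0.
P3: D(K, 36) = 38; 38 ⊕ 251 = 221.
P4: D(K, 117) = 149; 149 ⊕ 36 = 177.
P5: D(K, 59) = 207; 207 ⊕ 117 = 186.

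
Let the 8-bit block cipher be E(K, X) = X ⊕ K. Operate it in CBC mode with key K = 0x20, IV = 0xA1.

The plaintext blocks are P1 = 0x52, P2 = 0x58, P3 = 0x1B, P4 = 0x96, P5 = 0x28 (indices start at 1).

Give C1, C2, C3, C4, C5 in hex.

C1 = 0xD3, C2 = 0xAB, C3 = 0x90, C4 = 0x26, C5 = 0x2E

CBC encryption: C_i = E(K, P_i ⊕ C_{i−1}), with C_{0} = IV.
C1: P1 ⊕ 0xA1 = 0xF3; E(K, 0xF3) = 0xD3.
C2: P2 ⊕ 0xD3 = 0x8B; E(K, 0x8B) = 0xAB.
C3: P3 ⊕ 0xAB = 0xB0; E(K, 0xB0) = 0x90.
C4: P4 ⊕ 0x90 = 0x06; E(K, 0x06) = 0x26.
C5: P5 ⊕ 0x26 = 0x0E; E(K, 0x0E) = 0x2E.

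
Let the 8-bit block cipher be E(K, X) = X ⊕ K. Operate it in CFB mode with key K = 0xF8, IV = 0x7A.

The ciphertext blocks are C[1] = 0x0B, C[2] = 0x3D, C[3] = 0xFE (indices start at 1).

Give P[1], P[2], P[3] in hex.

CFB decryption: P_i = C_i ⊕ E(K, C_{i−1}), with C_{0} = IV.
P[1]: E(K, 0x7A) = 0x82; 0x0B ⊕ 0x82 = 0x89.
P[2]: E(K, 0x0B) = 0xF3; 0x3D ⊕ 0xF3 = 0xCE.
P[3]: E(K, 0x3D) = 0xC5; 0xFE ⊕ 0xC5 = 0x3B.

P[1] = 0x89, P[2] = 0xCE, P[3] = 0x3B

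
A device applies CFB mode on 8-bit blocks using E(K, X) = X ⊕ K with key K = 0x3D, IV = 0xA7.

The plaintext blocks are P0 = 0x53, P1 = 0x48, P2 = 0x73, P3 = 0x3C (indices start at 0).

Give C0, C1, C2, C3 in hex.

C0 = 0xC9, C1 = 0xBC, C2 = 0xF2, C3 = 0xF3

CFB encryption: C_i = P_i ⊕ E(K, C_{i−1}), with C_{−1} = IV.
C0: E(K, 0xA7) = 0x9A; 0x53 ⊕ 0x9A = 0xC9.
C1: E(K, 0xC9) = 0xF4; 0x48 ⊕ 0xF4 = 0xBC.
C2: E(K, 0xBC) = 0x81; 0x73 ⊕ 0x81 = 0xF2.
C3: E(K, 0xF2) = 0xCF; 0x3C ⊕ 0xCF = 0xF3.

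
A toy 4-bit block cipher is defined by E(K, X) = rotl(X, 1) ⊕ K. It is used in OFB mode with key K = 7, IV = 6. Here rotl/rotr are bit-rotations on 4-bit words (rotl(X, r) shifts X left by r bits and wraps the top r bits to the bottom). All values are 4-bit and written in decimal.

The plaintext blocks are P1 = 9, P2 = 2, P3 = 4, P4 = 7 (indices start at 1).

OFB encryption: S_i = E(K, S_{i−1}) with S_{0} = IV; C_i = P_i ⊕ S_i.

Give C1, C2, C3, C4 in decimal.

C1: S = E(K, 6) = 11; 9 ⊕ 11 = 2.
C2: S = E(K, 11) = 0; 2 ⊕ 0 = 2.
C3: S = E(K, 0) = 7; 4 ⊕ 7 = 3.
C4: S = E(K, 7) = 9; 7 ⊕ 9 = 14.

C1 = 2, C2 = 2, C3 = 3, C4 = 14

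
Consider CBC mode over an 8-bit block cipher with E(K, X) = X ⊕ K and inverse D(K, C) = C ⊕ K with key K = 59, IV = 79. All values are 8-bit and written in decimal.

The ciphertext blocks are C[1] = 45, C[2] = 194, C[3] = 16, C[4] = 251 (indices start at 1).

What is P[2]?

CBC decryption: P_i = D(K, C_i) ⊕ C_{i−1}, with C_{0} = IV.
P[2]: D(K, 194) = 249; 249 ⊕ 45 = 212.

P[2] = 212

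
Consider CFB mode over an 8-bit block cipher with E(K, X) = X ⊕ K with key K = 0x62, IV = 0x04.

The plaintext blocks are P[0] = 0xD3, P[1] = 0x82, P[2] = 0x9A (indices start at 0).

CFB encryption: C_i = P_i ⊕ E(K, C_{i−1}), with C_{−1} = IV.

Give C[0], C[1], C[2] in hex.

C[0]: E(K, 0x04) = 0x66; 0xD3 ⊕ 0x66 = 0xB5.
C[1]: E(K, 0xB5) = 0xD7; 0x82 ⊕ 0xD7 = 0x55.
C[2]: E(K, 0x55) = 0x37; 0x9A ⊕ 0x37 = 0xAD.

C[0] = 0xB5, C[1] = 0x55, C[2] = 0xAD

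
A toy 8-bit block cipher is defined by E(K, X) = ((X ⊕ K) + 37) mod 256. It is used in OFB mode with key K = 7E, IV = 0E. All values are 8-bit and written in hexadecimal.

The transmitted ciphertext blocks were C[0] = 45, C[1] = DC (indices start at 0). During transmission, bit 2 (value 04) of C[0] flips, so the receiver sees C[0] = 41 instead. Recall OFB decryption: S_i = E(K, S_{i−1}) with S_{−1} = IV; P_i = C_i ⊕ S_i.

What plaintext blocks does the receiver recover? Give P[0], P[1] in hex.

Only C[0] changed, to 41. In OFB, a change in C_i flips the same bit in P_i only; the keystream is unaffected. Decrypting the received ciphertext:
P[0]: S = E(K, 0E) = A7; 41 ⊕ A7 = E6.
P[1]: S = E(K, A7) = 10; DC ⊕ 10 = CC.
Blocks that differ from the original plaintext: P[0].

P[0] = E6, P[1] = CC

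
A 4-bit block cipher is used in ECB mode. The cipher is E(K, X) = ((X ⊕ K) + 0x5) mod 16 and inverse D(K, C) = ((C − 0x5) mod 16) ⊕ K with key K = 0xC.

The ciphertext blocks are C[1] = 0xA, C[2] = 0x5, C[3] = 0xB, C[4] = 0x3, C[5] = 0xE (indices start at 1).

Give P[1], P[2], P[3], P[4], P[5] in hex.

ECB decryption: P_i = D(K, C_i).
P[1]: D(K, 0xA) = 0x9.
P[2]: D(K, 0x5) = 0xC.
P[3]: D(K, 0xB) = 0xA.
P[4]: D(K, 0x3) = 0x2.
P[5]: D(K, 0xE) = 0x5.

P[1] = 0x9, P[2] = 0xC, P[3] = 0xA, P[4] = 0x2, P[5] = 0x5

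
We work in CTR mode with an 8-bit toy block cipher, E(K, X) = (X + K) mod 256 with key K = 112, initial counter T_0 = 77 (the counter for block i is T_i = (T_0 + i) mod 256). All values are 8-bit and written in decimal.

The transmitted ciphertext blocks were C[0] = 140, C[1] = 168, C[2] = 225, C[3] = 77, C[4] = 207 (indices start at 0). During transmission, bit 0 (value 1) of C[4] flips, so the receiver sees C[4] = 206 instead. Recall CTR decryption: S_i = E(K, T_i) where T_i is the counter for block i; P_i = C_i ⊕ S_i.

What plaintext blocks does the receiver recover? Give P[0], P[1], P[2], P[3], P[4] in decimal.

P[0] = 49, P[1] = 22, P[2] = 94, P[3] = 141, P[4] = 15

Only C[4] changed, to 206. In CTR, a change in C_i flips the same bit in P_i only; the keystream is unaffected. Decrypting the received ciphertext:
P[0]: T = 77, S = E(K, T) = 189; 140 ⊕ 189 = 49.
P[1]: T = 78, S = E(K, T) = 190; 168 ⊕ 190 = 22.
P[2]: T = 79, S = E(K, T) = 191; 225 ⊕ 191 = 94.
P[3]: T = 80, S = E(K, T) = 192; 77 ⊕ 192 = 141.
P[4]: T = 81, S = E(K, T) = 193; 206 ⊕ 193 = 15.
Blocks that differ from the original plaintext: P[4].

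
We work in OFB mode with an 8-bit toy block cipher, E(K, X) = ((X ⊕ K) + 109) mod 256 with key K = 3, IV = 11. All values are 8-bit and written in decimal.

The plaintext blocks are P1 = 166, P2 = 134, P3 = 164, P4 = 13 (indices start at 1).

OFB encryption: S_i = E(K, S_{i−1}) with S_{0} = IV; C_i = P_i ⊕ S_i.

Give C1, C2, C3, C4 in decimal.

C1 = 211, C2 = 101, C3 = 233, C4 = 182

C1: S = E(K, 11) = 117; 166 ⊕ 117 = 211.
C2: S = E(K, 117) = 227; 134 ⊕ 227 = 101.
C3: S = E(K, 227) = 77; 164 ⊕ 77 = 233.
C4: S = E(K, 77) = 187; 13 ⊕ 187 = 182.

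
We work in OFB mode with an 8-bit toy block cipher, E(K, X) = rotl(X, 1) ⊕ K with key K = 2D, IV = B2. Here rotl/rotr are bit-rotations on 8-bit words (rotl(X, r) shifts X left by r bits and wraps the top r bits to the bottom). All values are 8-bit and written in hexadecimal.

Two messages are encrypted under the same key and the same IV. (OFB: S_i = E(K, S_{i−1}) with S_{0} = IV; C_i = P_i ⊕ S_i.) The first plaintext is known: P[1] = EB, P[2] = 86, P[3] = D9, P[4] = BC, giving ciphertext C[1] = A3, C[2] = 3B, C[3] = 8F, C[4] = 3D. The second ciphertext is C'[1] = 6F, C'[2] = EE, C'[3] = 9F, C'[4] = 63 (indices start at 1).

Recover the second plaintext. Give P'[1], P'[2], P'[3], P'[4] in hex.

P'[1] = 27, P'[2] = 53, P'[3] = C9, P'[4] = E2

In OFB with a reused IV, both messages share the same keystream S_i, so C_i ⊕ C'_i = P_i ⊕ P'_i and thus P'_i = P_i ⊕ C_i ⊕ C'_i.
P'[1]: EB ⊕ A3 ⊕ 6F = 27.
P'[2]: 86 ⊕ 3B ⊕ EE = 53.
P'[3]: D9 ⊕ 8F ⊕ 9F = C9.
P'[4]: BC ⊕ 3D ⊕ 63 = E2.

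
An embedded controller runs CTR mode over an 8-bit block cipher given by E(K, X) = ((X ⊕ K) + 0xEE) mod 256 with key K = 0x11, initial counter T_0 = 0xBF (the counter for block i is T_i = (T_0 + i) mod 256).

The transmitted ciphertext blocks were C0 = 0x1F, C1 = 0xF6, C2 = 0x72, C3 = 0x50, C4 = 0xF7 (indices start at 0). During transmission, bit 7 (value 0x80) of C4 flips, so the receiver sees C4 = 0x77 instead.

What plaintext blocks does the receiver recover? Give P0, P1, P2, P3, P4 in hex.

P0 = 0x83, P1 = 0x49, P2 = 0xCC, P3 = 0x91, P4 = 0xB7

CTR decryption: S_i = E(K, T_i) where T_i is the counter for block i; P_i = C_i ⊕ S_i.
Only C4 changed, to 0x77. In CTR, a change in C_i flips the same bit in P_i only; the keystream is unaffected. Decrypting the received ciphertext:
P0: T = 0xBF, S = E(K, T) = 0x9C; 0x1F ⊕ 0x9C = 0x83.
P1: T = 0xC0, S = E(K, T) = 0xBF; 0xF6 ⊕ 0xBF = 0x49.
P2: T = 0xC1, S = E(K, T) = 0xBE; 0x72 ⊕ 0xBE = 0xCC.
P3: T = 0xC2, S = E(K, T) = 0xC1; 0x50 ⊕ 0xC1 = 0x91.
P4: T = 0xC3, S = E(K, T) = 0xC0; 0x77 ⊕ 0xC0 = 0xB7.
Blocks that differ from the original plaintext: P4.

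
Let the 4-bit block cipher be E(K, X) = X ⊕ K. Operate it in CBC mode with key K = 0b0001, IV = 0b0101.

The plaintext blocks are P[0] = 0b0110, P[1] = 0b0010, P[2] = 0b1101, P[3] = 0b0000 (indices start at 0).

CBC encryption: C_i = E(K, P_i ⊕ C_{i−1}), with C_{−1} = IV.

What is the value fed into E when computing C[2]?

0b1100

C[0]: P[0] ⊕ 0b0101 = 0b0011; E(K, 0b0011) = 0b0010.
C[1]: P[1] ⊕ 0b0010 = 0b0000; E(K, 0b0000) = 0b0001.
C[2]: P[2] ⊕ 0b0001 = 0b1100; E(K, 0b1100) = 0b1101.
So the input to E for block [2] is 0b1100.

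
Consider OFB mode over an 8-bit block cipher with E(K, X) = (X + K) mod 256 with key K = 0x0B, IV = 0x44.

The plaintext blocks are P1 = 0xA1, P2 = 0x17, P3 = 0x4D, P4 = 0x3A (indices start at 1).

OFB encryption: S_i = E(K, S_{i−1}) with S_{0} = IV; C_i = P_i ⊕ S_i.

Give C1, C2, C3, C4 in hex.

C1: S = E(K, 0x44) = 0x4F; 0xA1 ⊕ 0x4F = 0xEE.
C2: S = E(K, 0x4F) = 0x5A; 0x17 ⊕ 0x5A = 0x4D.
C3: S = E(K, 0x5A) = 0x65; 0x4D ⊕ 0x65 = 0x28.
C4: S = E(K, 0x65) = 0x70; 0x3A ⊕ 0x70 = 0x4A.

C1 = 0xEE, C2 = 0x4D, C3 = 0x28, C4 = 0x4A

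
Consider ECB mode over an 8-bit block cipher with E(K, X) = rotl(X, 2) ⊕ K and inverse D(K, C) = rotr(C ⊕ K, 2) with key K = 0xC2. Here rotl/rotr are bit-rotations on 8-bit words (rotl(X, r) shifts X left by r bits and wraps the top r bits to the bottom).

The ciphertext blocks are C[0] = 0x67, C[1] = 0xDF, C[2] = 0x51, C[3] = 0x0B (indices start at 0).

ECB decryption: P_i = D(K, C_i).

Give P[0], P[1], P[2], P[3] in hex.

P[0] = 0x69, P[1] = 0x47, P[2] = 0xE4, P[3] = 0x72

P[0]: D(K, 0x67) = 0x69.
P[1]: D(K, 0xDF) = 0x47.
P[2]: D(K, 0x51) = 0xE4.
P[3]: D(K, 0x0B) = 0x72.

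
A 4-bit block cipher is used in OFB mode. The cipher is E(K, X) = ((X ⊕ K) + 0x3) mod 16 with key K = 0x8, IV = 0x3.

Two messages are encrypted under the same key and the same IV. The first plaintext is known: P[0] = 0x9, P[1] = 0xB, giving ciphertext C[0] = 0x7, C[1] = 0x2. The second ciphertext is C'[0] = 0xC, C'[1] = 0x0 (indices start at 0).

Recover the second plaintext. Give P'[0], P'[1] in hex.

In OFB with a reused IV, both messages share the same keystream S_i, so C_i ⊕ C'_i = P_i ⊕ P'_i and thus P'_i = P_i ⊕ C_i ⊕ C'_i.
P'[0]: 0x9 ⊕ 0x7 ⊕ 0xC = 0x2.
P'[1]: 0xB ⊕ 0x2 ⊕ 0x0 = 0x9.

P'[0] = 0x2, P'[1] = 0x9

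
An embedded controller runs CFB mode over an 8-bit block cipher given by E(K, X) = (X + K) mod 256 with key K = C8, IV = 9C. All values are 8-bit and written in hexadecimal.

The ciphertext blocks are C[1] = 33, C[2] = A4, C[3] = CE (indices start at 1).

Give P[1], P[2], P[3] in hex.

CFB decryption: P_i = C_i ⊕ E(K, C_{i−1}), with C_{0} = IV.
P[1]: E(K, 9C) = 64; 33 ⊕ 64 = 57.
P[2]: E(K, 33) = FB; A4 ⊕ FB = 5F.
P[3]: E(K, A4) = 6C; CE ⊕ 6C = A2.

P[1] = 57, P[2] = 5F, P[3] = A2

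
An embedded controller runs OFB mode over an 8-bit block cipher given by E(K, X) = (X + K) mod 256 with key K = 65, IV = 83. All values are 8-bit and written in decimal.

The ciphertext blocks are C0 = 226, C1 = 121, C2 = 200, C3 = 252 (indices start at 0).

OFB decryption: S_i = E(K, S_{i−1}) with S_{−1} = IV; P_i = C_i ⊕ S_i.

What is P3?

P3 = 171

P0: S = E(K, 83) = 148; 226 ⊕ 148 = 118.
P1: S = E(K, 148) = 213; 121 ⊕ 213 = 172.
P2: S = E(K, 213) = 22; 200 ⊕ 22 = 222.
P3: S = E(K, 22) = 87; 252 ⊕ 87 = 171.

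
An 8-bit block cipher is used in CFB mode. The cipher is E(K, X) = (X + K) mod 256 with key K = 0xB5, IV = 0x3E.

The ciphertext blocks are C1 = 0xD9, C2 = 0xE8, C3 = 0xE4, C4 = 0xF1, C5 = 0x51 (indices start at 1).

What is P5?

CFB decryption: P_i = C_i ⊕ E(K, C_{i−1}), with C_{0} = IV.
P5: E(K, 0xF1) = 0xA6; 0x51 ⊕ 0xA6 = 0xF7.

P5 = 0xF7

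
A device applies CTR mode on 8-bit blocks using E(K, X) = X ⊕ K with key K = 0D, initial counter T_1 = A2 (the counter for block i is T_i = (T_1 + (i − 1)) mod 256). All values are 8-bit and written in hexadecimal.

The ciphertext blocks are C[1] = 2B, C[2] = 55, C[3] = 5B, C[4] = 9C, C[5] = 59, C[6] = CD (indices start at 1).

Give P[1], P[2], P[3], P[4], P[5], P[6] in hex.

CTR decryption: S_i = E(K, T_i) where T_i is the counter for block i; P_i = C_i ⊕ S_i.
P[1]: T = A2, S = E(K, T) = AF; 2B ⊕ AF = 84.
P[2]: T = A3, S = E(K, T) = AE; 55 ⊕ AE = FB.
P[3]: T = A4, S = E(K, T) = A9; 5B ⊕ A9 = F2.
P[4]: T = A5, S = E(K, T) = A8; 9C ⊕ A8 = 34.
P[5]: T = A6, S = E(K, T) = AB; 59 ⊕ AB = F2.
P[6]: T = A7, S = E(K, T) = AA; CD ⊕ AA = 67.

P[1] = 84, P[2] = FB, P[3] = F2, P[4] = 34, P[5] = F2, P[6] = 67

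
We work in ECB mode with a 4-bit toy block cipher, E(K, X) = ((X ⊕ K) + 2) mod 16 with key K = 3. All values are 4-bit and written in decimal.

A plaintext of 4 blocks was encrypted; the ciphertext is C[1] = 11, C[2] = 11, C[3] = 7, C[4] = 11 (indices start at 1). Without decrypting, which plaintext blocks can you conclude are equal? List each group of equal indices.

P[1] = P[2] = P[4]

ECB encrypts each block independently with the same key, so equal ciphertext blocks imply equal plaintext blocks.
C[1] = C[2] = C[4] = 11, so P[1] = P[2] = P[4].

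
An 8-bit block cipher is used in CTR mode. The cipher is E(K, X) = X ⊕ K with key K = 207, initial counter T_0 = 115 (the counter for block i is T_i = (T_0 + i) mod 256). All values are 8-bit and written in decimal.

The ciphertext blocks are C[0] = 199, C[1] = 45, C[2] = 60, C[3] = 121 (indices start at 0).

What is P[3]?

CTR decryption: S_i = E(K, T_i) where T_i is the counter for block i; P_i = C_i ⊕ S_i.
P[3]: T = 118, S = E(K, T) = 185; 121 ⊕ 185 = 192.

P[3] = 192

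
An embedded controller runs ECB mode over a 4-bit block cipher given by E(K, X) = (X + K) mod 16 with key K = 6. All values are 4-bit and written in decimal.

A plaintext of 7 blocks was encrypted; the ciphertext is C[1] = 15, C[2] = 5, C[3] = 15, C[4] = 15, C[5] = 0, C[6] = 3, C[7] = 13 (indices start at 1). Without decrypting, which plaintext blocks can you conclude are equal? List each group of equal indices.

P[1] = P[3] = P[4]

ECB encrypts each block independently with the same key, so equal ciphertext blocks imply equal plaintext blocks.
C[1] = C[3] = C[4] = 15, so P[1] = P[3] = P[4].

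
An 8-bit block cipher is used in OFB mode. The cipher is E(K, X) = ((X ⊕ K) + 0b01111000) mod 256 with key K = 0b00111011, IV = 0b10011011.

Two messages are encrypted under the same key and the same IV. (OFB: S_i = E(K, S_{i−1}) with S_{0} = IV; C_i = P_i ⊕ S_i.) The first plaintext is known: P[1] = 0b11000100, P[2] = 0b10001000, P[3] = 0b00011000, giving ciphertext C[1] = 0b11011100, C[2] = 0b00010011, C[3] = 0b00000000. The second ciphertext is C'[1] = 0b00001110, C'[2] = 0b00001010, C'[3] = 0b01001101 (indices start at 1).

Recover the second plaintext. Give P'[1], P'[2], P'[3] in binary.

P'[1] = 0b00010110, P'[2] = 0b10010001, P'[3] = 0b01010101

In OFB with a reused IV, both messages share the same keystream S_i, so C_i ⊕ C'_i = P_i ⊕ P'_i and thus P'_i = P_i ⊕ C_i ⊕ C'_i.
P'[1]: 0b11000100 ⊕ 0b11011100 ⊕ 0b00001110 = 0b00010110.
P'[2]: 0b10001000 ⊕ 0b00010011 ⊕ 0b00001010 = 0b10010001.
P'[3]: 0b00011000 ⊕ 0b00000000 ⊕ 0b01001101 = 0b01010101.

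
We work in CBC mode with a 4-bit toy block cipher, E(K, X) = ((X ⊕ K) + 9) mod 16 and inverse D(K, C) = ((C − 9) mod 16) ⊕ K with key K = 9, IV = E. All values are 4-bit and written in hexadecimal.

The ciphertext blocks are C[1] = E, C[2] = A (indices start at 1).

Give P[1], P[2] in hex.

CBC decryption: P_i = D(K, C_i) ⊕ C_{i−1}, with C_{0} = IV.
P[1]: D(K, E) = C; C ⊕ E = 2.
P[2]: D(K, A) = 8; 8 ⊕ E = 6.

P[1] = 2, P[2] = 6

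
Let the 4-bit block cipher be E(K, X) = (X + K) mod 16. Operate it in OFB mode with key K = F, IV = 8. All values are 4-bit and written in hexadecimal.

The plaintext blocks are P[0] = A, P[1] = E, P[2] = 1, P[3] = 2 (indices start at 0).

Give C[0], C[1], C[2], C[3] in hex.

OFB encryption: S_i = E(K, S_{i−1}) with S_{−1} = IV; C_i = P_i ⊕ S_i.
C[0]: S = E(K, 8) = 7; A ⊕ 7 = D.
C[1]: S = E(K, 7) = 6; E ⊕ 6 = 8.
C[2]: S = E(K, 6) = 5; 1 ⊕ 5 = 4.
C[3]: S = E(K, 5) = 4; 2 ⊕ 4 = 6.

C[0] = D, C[1] = 8, C[2] = 4, C[3] = 6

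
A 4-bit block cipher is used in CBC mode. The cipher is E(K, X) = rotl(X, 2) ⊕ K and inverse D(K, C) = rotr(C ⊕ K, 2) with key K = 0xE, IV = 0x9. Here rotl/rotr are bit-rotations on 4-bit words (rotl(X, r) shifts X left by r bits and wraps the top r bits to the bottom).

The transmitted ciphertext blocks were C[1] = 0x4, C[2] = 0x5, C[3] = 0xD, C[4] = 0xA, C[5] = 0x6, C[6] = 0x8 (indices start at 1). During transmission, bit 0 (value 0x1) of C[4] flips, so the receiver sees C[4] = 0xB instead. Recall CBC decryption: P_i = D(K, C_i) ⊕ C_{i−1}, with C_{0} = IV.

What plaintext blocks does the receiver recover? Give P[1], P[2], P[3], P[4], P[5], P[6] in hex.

P[1] = 0x3, P[2] = 0xA, P[3] = 0x9, P[4] = 0x8, P[5] = 0x9, P[6] = 0xF

Only C[4] changed, to 0xB. In CBC, a change in C_i garbles P_i and flips the same bit in P_{i+1}. Decrypting the received ciphertext:
P[1]: D(K, 0x4) = 0xA; 0xA ⊕ 0x9 = 0x3.
P[2]: D(K, 0x5) = 0xE; 0xE ⊕ 0x4 = 0xA.
P[3]: D(K, 0xD) = 0xC; 0xC ⊕ 0x5 = 0x9.
P[4]: D(K, 0xB) = 0x5; 0x5 ⊕ 0xD = 0x8.
P[5]: D(K, 0x6) = 0x2; 0x2 ⊕ 0xB = 0x9.
P[6]: D(K, 0x8) = 0x9; 0x9 ⊕ 0x6 = 0xF.
Blocks that differ from the original plaintext: P[4], P[5].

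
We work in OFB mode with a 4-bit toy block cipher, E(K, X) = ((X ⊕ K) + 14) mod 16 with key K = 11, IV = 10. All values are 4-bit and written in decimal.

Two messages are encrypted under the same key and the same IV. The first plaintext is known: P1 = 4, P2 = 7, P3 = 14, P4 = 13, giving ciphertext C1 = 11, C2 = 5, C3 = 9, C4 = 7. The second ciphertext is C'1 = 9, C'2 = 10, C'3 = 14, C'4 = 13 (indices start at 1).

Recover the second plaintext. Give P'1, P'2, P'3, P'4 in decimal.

P'1 = 6, P'2 = 8, P'3 = 9, P'4 = 7

In OFB with a reused IV, both messages share the same keystream S_i, so C_i ⊕ C'_i = P_i ⊕ P'_i and thus P'_i = P_i ⊕ C_i ⊕ C'_i.
P'1: 4 ⊕ 11 ⊕ 9 = 6.
P'2: 7 ⊕ 5 ⊕ 10 = 8.
P'3: 14 ⊕ 9 ⊕ 14 = 9.
P'4: 13 ⊕ 7 ⊕ 13 = 7.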